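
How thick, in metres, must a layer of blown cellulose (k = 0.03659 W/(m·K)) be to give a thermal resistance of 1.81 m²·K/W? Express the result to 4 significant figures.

0.06623 m

L = R·k = 1.81 × 0.03659 = 0.066228 m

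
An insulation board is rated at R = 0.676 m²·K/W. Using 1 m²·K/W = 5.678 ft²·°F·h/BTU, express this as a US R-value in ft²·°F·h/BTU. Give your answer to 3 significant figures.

3.84 ft²·°F·h/BTU

R_US = 0.676 × 5.678 = 3.838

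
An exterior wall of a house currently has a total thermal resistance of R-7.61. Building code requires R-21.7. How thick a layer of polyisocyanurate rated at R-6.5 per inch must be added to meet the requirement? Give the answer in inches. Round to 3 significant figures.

ΔR = 21.7 − 7.61 = 14.09 ft²·°F·h/BTU
L = ΔR / (R/in) = 14.09/6.5 = 2.168 in

2.17 in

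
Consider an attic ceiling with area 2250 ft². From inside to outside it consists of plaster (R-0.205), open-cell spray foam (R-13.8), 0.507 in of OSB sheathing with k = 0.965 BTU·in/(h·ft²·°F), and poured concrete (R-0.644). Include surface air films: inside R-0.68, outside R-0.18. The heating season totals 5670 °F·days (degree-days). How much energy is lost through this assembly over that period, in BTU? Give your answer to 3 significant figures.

0.507/0.965 = 0.5254
R_total = 0.68 + 0.205 + 13.8 + 0.5254 + 0.644 + 0.18 = 16.03 ft²·°F·h/BTU
E = A × HDD × 24 / R = 2250 × 5670 × 24 / 16.03 = 19100000 BTU

19100000 BTU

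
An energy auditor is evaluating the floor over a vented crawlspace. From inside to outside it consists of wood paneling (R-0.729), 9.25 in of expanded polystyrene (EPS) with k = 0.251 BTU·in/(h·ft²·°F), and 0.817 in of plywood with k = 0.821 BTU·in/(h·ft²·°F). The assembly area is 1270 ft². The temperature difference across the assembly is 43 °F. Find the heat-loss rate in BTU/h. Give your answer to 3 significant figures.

1420 BTU/h

9.25/0.251 = 36.85
0.817/0.821 = 0.9951
R_total = 0.729 + 36.85 + 0.9951 = 38.58 ft²·°F·h/BTU
Q = A·ΔT/R = 1270 × 43 / 38.58 = 1416 BTU/h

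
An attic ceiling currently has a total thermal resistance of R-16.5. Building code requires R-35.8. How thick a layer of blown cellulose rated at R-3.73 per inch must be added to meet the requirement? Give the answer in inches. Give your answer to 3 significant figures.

5.17 in

ΔR = 35.8 − 16.5 = 19.3 ft²·°F·h/BTU
L = ΔR / (R/in) = 19.3/3.73 = 5.174 in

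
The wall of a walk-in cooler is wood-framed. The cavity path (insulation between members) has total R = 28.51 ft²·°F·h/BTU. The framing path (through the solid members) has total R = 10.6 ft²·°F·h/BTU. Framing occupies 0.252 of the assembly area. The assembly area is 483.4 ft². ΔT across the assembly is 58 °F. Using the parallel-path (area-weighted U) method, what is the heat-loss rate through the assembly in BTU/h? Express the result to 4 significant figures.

U_eff = 0.748/28.51 + 0.252/10.6 = 0.026236 + 0.023774 = 0.05001
R_eff = 1/U_eff = 19.996 ft²·°F·h/BTU
Q = 483.4 × 58 / 19.996 = 1402.1 BTU/h

1402 BTU/h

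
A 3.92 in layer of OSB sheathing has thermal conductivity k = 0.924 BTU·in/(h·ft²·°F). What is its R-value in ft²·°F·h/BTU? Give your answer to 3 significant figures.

4.24 ft²·°F·h/BTU

R = L/k = 3.92/0.924 = 4.242 ft²·°F·h/BTU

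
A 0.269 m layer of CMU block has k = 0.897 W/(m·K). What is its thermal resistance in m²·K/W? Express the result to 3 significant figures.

0.300 m²·K/W

R = L/k = 0.269/0.897 = 0.2999 m²·K/W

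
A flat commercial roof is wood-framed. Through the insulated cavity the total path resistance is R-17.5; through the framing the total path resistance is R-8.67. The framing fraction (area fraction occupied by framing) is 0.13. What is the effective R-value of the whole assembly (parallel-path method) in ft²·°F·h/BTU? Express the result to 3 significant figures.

15.5 ft²·°F·h/BTU

U_eff = 0.87/17.5 + 0.13/8.67 = 0.04971 + 0.01499 = 0.06471
R_eff = 1/U_eff = 15.45 ft²·°F·h/BTU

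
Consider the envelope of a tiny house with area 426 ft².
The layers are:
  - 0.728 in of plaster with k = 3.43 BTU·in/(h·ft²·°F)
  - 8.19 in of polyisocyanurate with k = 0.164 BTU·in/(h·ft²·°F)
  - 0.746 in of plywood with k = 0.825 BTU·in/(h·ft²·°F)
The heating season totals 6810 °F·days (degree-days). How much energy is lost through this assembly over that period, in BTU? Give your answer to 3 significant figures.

0.728/3.43 = 0.2122
8.19/0.164 = 49.94
0.746/0.825 = 0.9042
R_total = 0.2122 + 49.94 + 0.9042 = 51.06 ft²·°F·h/BTU
E = A × HDD × 24 / R = 426 × 6810 × 24 / 51.06 = 1364000 BTU

1360000 BTU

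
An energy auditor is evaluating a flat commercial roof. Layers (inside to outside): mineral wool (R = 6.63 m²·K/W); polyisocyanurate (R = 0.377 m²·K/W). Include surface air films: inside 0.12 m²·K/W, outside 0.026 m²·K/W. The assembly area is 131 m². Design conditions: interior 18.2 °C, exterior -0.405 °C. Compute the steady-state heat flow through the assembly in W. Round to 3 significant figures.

R_total = 0.12 + 6.63 + 0.377 + 0.026 = 7.153 m²·K/W
Q = A·ΔT/R = 131 × (18.2 − (-0.405)) / 7.153 = 340.7 W

341 W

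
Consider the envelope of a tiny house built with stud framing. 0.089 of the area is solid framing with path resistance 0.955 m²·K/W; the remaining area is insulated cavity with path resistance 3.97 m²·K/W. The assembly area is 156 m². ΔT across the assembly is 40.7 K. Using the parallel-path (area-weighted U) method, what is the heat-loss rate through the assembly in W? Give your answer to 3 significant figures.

2050 W

U_eff = 0.911/3.97 + 0.089/0.955 = 0.2295 + 0.09319 = 0.3227
R_eff = 1/U_eff = 3.099 m²·K/W
Q = 156 × 40.7 / 3.099 = 2049 W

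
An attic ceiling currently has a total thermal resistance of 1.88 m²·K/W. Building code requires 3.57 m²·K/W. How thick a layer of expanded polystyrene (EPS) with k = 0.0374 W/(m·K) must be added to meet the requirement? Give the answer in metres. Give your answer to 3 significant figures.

0.0632 m

ΔR = 3.57 − 1.88 = 1.69 m²·K/W
L = ΔR × k = 1.69 × 0.0374 = 0.06321 m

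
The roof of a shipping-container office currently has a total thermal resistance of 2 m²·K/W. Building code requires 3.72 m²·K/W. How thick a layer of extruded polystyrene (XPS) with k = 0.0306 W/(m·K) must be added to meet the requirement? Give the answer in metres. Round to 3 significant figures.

0.0526 m

ΔR = 3.72 − 2 = 1.72 m²·K/W
L = ΔR × k = 1.72 × 0.0306 = 0.05263 m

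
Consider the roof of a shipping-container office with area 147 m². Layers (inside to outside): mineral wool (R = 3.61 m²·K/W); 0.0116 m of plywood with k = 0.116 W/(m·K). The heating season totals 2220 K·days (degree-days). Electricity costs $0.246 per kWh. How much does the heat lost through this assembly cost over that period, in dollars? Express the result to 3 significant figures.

519 dollars

0.0116/0.116 = 0.1
R_total = 3.61 + 0.1 = 3.71 m²·K/W
E = A × HDD × 24 / R / 1000 = 147 × 2220 × 24 / 3.71 / 1000 = 2111 kWh
Cost = 2111 × 0.246 = $519.3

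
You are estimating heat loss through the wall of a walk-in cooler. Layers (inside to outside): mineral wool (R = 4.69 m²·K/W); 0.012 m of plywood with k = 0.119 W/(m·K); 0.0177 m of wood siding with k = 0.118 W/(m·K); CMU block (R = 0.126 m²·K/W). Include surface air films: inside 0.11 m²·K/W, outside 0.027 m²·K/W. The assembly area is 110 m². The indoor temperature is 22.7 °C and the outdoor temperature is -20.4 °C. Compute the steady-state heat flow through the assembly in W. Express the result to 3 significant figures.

0.012/0.119 = 0.1008
0.0177/0.118 = 0.15
R_total = 0.11 + 4.69 + 0.1008 + 0.15 + 0.126 + 0.027 = 5.204 m²·K/W
Q = A·ΔT/R = 110 × (22.7 − (-20.4)) / 5.204 = 911.1 W

911 W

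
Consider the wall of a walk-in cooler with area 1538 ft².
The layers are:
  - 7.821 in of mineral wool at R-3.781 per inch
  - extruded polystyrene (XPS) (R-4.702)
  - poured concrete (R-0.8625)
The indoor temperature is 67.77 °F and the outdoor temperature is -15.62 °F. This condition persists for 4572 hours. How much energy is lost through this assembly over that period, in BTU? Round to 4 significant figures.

7.821 × 3.781 = 29.571
R_total = 29.571 + 4.702 + 0.8625 = 35.136 ft²·°F·h/BTU
Q = 1538 × (67.77 − (-15.62)) / 35.136 = 3650.2 BTU/h
E = 3650.2 × 4572 = 16689000 BTU

16690000 BTU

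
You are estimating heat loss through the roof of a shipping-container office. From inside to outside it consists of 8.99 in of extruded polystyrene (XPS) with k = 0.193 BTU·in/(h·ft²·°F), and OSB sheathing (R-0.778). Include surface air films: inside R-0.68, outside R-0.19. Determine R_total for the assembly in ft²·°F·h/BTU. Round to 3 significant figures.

8.99/0.193 = 46.58
R_total = 0.68 + 46.58 + 0.778 + 0.19 = 48.23 ft²·°F·h/BTU

48.2 ft²·°F·h/BTU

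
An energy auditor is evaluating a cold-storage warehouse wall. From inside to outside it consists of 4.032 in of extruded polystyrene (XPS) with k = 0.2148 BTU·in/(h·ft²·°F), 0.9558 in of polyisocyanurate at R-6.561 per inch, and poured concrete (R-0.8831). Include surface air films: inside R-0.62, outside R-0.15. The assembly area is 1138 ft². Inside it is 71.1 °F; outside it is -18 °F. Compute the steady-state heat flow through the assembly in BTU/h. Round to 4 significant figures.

3798 BTU/h

4.032/0.2148 = 18.771
0.9558 × 6.561 = 6.271
R_total = 0.62 + 18.771 + 6.271 + 0.8831 + 0.15 = 26.695 ft²·°F·h/BTU
Q = A·ΔT/R = 1138 × (71.1 − (-18)) / 26.695 = 3798.3 BTU/h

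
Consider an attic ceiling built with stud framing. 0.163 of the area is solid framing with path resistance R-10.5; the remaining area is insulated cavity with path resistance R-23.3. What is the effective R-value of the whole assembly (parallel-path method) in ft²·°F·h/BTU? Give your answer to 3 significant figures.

U_eff = 0.837/23.3 + 0.163/10.5 = 0.03592 + 0.01552 = 0.05145
R_eff = 1/U_eff = 19.44 ft²·°F·h/BTU

19.4 ft²·°F·h/BTU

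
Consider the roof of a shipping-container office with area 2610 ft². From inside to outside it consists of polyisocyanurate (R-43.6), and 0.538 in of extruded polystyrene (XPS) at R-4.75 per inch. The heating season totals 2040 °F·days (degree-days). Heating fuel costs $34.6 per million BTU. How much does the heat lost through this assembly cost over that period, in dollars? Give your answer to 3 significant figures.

0.538 × 4.75 = 2.556
R_total = 43.6 + 2.556 = 46.16 ft²·°F·h/BTU
E = A × HDD × 24 / R = 2610 × 2040 × 24 / 46.16 = 2769000 BTU
Cost = 2769000/10⁶ × 34.6 = $95.79

95.8 dollars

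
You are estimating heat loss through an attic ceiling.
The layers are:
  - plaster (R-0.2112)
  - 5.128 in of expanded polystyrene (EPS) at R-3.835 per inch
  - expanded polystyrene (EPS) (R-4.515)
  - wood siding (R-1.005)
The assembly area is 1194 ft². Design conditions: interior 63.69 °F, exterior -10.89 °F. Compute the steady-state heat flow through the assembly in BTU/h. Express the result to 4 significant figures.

3506 BTU/h

5.128 × 3.835 = 19.666
R_total = 0.2112 + 19.666 + 4.515 + 1.005 = 25.397 ft²·°F·h/BTU
Q = A·ΔT/R = 1194 × (63.69 − (-10.89)) / 25.397 = 3506.3 BTU/h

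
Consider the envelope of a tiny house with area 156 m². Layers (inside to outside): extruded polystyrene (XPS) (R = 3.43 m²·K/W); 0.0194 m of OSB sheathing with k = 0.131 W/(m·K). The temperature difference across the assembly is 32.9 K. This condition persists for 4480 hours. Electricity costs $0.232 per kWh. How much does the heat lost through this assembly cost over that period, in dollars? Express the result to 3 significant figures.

0.0194/0.131 = 0.1481
R_total = 3.43 + 0.1481 = 3.578 m²·K/W
Q = 156 × 32.9 / 3.578 = 1434 W
E = 1434 W × 4480 h / 1000 = 6426 kWh
Cost = 6426 × 0.232 = $1491

1490 dollars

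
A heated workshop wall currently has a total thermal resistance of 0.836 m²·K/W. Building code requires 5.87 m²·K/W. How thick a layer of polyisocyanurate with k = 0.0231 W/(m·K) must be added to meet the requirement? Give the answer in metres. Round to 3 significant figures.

0.116 m

ΔR = 5.87 − 0.836 = 5.034 m²·K/W
L = ΔR × k = 5.034 × 0.0231 = 0.1163 m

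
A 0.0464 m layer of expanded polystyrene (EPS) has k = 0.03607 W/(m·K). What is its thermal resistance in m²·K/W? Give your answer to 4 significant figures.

1.286 m²·K/W

R = L/k = 0.0464/0.03607 = 1.2864 m²·K/W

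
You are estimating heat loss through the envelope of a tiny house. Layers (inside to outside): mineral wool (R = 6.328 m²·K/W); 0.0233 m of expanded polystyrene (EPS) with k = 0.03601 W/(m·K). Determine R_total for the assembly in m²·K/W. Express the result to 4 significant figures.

0.0233/0.03601 = 0.64704
R_total = 6.328 + 0.64704 = 6.975 m²·K/W

6.975 m²·K/W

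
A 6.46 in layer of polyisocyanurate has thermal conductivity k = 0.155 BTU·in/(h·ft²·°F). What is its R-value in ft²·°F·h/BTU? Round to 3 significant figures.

41.7 ft²·°F·h/BTU

R = L/k = 6.46/0.155 = 41.68 ft²·°F·h/BTU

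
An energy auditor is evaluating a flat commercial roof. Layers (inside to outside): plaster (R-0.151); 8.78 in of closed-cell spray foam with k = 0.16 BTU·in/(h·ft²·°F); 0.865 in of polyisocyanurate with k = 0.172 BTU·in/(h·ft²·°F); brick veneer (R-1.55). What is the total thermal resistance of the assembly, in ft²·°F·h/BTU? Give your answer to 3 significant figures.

8.78/0.16 = 54.87
0.865/0.172 = 5.029
R_total = 0.151 + 54.87 + 5.029 + 1.55 = 61.61 ft²·°F·h/BTU

61.6 ft²·°F·h/BTU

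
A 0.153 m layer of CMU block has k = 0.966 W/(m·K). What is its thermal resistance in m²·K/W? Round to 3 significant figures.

0.158 m²·K/W

R = L/k = 0.153/0.966 = 0.1584 m²·K/W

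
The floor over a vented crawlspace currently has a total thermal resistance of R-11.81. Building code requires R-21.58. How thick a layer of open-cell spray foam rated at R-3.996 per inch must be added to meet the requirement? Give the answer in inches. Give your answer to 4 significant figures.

ΔR = 21.58 − 11.81 = 9.77 ft²·°F·h/BTU
L = ΔR / (R/in) = 9.77/3.996 = 2.4449 in

2.445 in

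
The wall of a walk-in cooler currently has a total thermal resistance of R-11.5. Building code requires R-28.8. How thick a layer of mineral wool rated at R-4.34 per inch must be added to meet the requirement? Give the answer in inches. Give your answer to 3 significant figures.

3.99 in

ΔR = 28.8 − 11.5 = 17.3 ft²·°F·h/BTU
L = ΔR / (R/in) = 17.3/4.34 = 3.986 in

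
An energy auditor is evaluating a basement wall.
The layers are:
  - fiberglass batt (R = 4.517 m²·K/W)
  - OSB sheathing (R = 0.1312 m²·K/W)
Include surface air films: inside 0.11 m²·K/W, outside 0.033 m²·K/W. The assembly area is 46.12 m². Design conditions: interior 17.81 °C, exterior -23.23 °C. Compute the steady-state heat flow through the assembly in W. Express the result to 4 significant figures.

395.1 W

R_total = 0.11 + 4.517 + 0.1312 + 0.033 = 4.7912 m²·K/W
Q = A·ΔT/R = 46.12 × (17.81 − (-23.23)) / 4.7912 = 395.05 W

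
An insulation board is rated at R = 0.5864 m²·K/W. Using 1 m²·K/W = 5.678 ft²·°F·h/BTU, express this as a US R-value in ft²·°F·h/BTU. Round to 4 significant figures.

R_US = 0.5864 × 5.678 = 3.3296

3.330 ft²·°F·h/BTU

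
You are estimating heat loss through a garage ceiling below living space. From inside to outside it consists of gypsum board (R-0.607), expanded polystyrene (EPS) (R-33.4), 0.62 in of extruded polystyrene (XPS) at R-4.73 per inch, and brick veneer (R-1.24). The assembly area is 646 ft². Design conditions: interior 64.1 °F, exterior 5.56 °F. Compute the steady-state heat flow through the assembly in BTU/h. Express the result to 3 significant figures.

0.62 × 4.73 = 2.933
R_total = 0.607 + 33.4 + 2.933 + 1.24 = 38.18 ft²·°F·h/BTU
Q = A·ΔT/R = 646 × (64.1 − 5.56) / 38.18 = 990.5 BTU/h

990 BTU/h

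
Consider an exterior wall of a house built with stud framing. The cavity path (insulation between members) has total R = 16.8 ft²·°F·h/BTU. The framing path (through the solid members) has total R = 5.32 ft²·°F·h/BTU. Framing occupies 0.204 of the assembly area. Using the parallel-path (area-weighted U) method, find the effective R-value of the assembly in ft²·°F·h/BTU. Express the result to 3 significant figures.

11.7 ft²·°F·h/BTU

U_eff = 0.796/16.8 + 0.204/5.32 = 0.04738 + 0.03835 = 0.08573
R_eff = 1/U_eff = 11.66 ft²·°F·h/BTU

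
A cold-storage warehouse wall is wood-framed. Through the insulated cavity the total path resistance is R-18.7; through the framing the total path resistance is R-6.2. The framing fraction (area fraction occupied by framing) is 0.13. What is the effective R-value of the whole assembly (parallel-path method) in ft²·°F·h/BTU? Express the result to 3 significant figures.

14.8 ft²·°F·h/BTU

U_eff = 0.87/18.7 + 0.13/6.2 = 0.04652 + 0.02097 = 0.06749
R_eff = 1/U_eff = 14.82 ft²·°F·h/BTU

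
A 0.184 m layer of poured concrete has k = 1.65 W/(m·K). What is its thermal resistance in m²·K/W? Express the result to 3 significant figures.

0.112 m²·K/W

R = L/k = 0.184/1.65 = 0.1115 m²·K/W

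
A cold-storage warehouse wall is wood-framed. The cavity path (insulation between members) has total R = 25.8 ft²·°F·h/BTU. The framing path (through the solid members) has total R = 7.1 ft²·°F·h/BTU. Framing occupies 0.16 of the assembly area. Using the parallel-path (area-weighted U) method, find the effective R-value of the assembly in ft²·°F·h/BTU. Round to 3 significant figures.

18.2 ft²·°F·h/BTU

U_eff = 0.84/25.8 + 0.16/7.1 = 0.03256 + 0.02254 = 0.05509
R_eff = 1/U_eff = 18.15 ft²·°F·h/BTU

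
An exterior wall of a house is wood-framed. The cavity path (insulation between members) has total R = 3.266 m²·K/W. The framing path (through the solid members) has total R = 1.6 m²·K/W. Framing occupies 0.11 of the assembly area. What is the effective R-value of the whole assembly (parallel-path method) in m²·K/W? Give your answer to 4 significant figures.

U_eff = 0.89/3.266 + 0.11/1.6 = 0.2725 + 0.06875 = 0.34125
R_eff = 1/U_eff = 2.9304 m²·K/W

2.930 m²·K/W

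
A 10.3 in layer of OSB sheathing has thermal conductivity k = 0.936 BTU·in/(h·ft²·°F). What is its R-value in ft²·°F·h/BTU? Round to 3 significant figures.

R = L/k = 10.3/0.936 = 11 ft²·°F·h/BTU

11.0 ft²·°F·h/BTU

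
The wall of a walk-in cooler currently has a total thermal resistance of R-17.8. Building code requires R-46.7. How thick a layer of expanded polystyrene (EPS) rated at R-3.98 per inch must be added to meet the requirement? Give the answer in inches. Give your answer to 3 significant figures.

7.26 in

ΔR = 46.7 − 17.8 = 28.9 ft²·°F·h/BTU
L = ΔR / (R/in) = 28.9/3.98 = 7.261 in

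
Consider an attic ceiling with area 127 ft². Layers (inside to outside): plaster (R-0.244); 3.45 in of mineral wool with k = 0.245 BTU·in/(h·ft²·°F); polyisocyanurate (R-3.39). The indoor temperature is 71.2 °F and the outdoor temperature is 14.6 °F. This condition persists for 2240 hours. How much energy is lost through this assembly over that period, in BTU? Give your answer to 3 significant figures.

909000 BTU

3.45/0.245 = 14.08
R_total = 0.244 + 14.08 + 3.39 = 17.72 ft²·°F·h/BTU
Q = 127 × (71.2 − 14.6) / 17.72 = 405.8 BTU/h
E = 405.8 × 2240 = 908900 BTU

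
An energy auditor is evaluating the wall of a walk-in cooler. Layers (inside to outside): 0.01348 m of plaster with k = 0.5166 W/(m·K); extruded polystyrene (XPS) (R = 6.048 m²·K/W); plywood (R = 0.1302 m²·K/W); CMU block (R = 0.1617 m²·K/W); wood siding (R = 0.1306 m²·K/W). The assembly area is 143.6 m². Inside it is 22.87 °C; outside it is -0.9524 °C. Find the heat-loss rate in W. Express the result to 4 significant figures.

526.6 W

0.01348/0.5166 = 0.026094
R_total = 0.026094 + 6.048 + 0.1302 + 0.1617 + 0.1306 = 6.4966 m²·K/W
Q = A·ΔT/R = 143.6 × (22.87 − (-0.9524)) / 6.4966 = 526.57 W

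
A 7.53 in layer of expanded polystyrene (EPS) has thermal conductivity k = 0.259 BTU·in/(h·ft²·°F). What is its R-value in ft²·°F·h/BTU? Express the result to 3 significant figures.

29.1 ft²·°F·h/BTU

R = L/k = 7.53/0.259 = 29.07 ft²·°F·h/BTU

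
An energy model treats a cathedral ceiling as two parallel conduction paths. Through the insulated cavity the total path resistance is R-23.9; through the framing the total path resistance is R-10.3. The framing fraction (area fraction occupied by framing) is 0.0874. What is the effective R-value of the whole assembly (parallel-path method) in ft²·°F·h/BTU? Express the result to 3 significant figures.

U_eff = 0.9126/23.9 + 0.0874/10.3 = 0.03818 + 0.008485 = 0.04667
R_eff = 1/U_eff = 21.43 ft²·°F·h/BTU

21.4 ft²·°F·h/BTU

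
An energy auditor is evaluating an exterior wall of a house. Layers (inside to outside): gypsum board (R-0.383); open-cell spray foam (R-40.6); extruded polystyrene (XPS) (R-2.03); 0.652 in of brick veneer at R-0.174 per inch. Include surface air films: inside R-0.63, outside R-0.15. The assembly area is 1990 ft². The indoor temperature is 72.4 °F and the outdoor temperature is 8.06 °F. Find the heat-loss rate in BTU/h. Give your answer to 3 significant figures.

2920 BTU/h

0.652 × 0.174 = 0.1134
R_total = 0.63 + 0.383 + 40.6 + 2.03 + 0.1134 + 0.15 = 43.91 ft²·°F·h/BTU
Q = A·ΔT/R = 1990 × (72.4 − 8.06) / 43.91 = 2916 BTU/h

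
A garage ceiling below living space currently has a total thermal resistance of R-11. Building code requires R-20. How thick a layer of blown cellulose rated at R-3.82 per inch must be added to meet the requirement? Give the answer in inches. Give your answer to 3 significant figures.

2.36 in

ΔR = 20 − 11 = 9 ft²·°F·h/BTU
L = ΔR / (R/in) = 9/3.82 = 2.356 in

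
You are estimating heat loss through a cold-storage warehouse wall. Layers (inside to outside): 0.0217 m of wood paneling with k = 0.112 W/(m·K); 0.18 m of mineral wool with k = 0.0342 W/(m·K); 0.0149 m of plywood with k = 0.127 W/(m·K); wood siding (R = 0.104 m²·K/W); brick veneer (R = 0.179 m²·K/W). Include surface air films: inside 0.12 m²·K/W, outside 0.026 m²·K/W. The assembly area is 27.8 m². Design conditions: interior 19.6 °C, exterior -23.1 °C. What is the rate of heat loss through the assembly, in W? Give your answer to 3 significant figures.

0.0217/0.112 = 0.1938
0.18/0.0342 = 5.263
0.0149/0.127 = 0.1173
R_total = 0.12 + 0.1938 + 5.263 + 0.1173 + 0.104 + 0.179 + 0.026 = 6.003 m²·K/W
Q = A·ΔT/R = 27.8 × (19.6 − (-23.1)) / 6.003 = 197.7 W

198 W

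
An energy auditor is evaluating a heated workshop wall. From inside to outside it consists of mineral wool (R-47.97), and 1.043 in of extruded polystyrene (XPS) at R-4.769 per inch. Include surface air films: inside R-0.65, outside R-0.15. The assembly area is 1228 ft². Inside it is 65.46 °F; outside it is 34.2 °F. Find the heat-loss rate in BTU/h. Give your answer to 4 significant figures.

1.043 × 4.769 = 4.9741
R_total = 0.65 + 47.97 + 4.9741 + 0.15 = 53.744 ft²·°F·h/BTU
Q = A·ΔT/R = 1228 × (65.46 − 34.2) / 53.744 = 714.26 BTU/h

714.3 BTU/h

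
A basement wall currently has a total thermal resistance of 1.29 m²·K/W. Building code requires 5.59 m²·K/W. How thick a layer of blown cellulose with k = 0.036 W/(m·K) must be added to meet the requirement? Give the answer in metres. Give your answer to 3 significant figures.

ΔR = 5.59 − 1.29 = 4.3 m²·K/W
L = ΔR × k = 4.3 × 0.036 = 0.1548 m

0.155 m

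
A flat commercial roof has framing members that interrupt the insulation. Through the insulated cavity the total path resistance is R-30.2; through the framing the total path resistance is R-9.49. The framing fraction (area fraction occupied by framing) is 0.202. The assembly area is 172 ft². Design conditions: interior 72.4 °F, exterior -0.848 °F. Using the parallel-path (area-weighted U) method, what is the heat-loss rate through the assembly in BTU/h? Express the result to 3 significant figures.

601 BTU/h

U_eff = 0.798/30.2 + 0.202/9.49 = 0.02642 + 0.02129 = 0.04771
R_eff = 1/U_eff = 20.96 ft²·°F·h/BTU
Q = 172 × (72.4 − (-0.848)) / 20.96 = 601.1 BTU/h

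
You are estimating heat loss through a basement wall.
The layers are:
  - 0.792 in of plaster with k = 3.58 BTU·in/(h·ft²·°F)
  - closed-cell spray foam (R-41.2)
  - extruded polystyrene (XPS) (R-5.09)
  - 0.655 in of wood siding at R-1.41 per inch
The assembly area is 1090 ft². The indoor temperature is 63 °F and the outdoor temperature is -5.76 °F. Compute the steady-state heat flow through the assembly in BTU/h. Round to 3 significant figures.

1580 BTU/h

0.792/3.58 = 0.2212
0.655 × 1.41 = 0.9235
R_total = 0.2212 + 41.2 + 5.09 + 0.9235 = 47.43 ft²·°F·h/BTU
Q = A·ΔT/R = 1090 × (63 − (-5.76)) / 47.43 = 1580 BTU/h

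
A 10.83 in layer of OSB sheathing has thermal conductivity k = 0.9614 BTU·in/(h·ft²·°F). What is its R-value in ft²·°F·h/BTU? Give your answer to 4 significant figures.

11.26 ft²·°F·h/BTU

R = L/k = 10.83/0.9614 = 11.265 ft²·°F·h/BTU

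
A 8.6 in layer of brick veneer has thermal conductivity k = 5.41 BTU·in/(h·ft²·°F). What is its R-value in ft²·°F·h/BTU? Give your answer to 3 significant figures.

R = L/k = 8.6/5.41 = 1.59 ft²·°F·h/BTU

1.59 ft²·°F·h/BTU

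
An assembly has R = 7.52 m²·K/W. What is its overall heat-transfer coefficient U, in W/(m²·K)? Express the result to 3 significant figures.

U = 1/R = 1/7.52 = 0.133

0.133 W/(m²·K)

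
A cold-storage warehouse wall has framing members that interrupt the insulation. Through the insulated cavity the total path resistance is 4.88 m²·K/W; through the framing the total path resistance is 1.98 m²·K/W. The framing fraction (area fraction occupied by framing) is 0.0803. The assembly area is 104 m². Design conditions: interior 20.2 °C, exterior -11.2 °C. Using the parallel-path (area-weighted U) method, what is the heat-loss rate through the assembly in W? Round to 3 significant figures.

748 W

U_eff = 0.9197/4.88 + 0.0803/1.98 = 0.1885 + 0.04056 = 0.229
R_eff = 1/U_eff = 4.366 m²·K/W
Q = 104 × (20.2 − (-11.2)) / 4.366 = 747.9 W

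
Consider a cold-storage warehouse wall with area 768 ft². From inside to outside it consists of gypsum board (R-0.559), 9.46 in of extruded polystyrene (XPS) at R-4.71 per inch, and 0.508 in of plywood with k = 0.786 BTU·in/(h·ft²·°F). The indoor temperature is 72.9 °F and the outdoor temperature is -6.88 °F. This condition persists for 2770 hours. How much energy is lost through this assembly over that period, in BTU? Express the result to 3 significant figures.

3710000 BTU

9.46 × 4.71 = 44.56
0.508/0.786 = 0.6463
R_total = 0.559 + 44.56 + 0.6463 = 45.76 ft²·°F·h/BTU
Q = 768 × (72.9 − (-6.88)) / 45.76 = 1339 BTU/h
E = 1339 × 2770 = 3709000 BTU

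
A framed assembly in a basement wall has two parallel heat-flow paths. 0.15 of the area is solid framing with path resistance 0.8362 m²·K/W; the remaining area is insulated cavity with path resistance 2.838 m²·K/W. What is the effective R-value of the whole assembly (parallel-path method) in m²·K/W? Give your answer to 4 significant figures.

2.088 m²·K/W

U_eff = 0.85/2.838 + 0.15/0.8362 = 0.29951 + 0.17938 = 0.47889
R_eff = 1/U_eff = 2.0882 m²·K/W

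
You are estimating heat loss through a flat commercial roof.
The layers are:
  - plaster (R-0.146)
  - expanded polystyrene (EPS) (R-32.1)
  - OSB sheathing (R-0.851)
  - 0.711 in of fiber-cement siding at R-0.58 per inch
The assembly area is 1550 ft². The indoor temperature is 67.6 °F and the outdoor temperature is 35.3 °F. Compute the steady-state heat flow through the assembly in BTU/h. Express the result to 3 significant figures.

0.711 × 0.58 = 0.4124
R_total = 0.146 + 32.1 + 0.851 + 0.4124 = 33.51 ft²·°F·h/BTU
Q = A·ΔT/R = 1550 × (67.6 − 35.3) / 33.51 = 1494 BTU/h

1490 BTU/h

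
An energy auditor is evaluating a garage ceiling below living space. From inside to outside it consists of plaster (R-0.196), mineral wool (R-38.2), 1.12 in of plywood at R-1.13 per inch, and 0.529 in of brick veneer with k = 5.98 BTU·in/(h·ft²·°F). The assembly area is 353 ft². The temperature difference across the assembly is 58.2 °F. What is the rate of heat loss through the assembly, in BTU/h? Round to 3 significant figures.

517 BTU/h

1.12 × 1.13 = 1.266
0.529/5.98 = 0.08846
R_total = 0.196 + 38.2 + 1.266 + 0.08846 = 39.75 ft²·°F·h/BTU
Q = A·ΔT/R = 353 × 58.2 / 39.75 = 516.8 BTU/h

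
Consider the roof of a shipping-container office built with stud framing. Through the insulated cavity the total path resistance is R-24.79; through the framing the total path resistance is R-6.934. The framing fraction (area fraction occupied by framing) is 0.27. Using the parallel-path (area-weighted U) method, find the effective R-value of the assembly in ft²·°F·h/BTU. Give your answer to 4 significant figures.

U_eff = 0.73/24.79 + 0.27/6.934 = 0.029447 + 0.038939 = 0.068386
R_eff = 1/U_eff = 14.623 ft²·°F·h/BTU

14.62 ft²·°F·h/BTU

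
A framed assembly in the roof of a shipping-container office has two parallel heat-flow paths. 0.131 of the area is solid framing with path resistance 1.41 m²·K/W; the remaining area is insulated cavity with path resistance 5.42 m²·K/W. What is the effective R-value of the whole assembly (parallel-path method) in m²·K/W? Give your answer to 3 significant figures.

U_eff = 0.869/5.42 + 0.131/1.41 = 0.1603 + 0.09291 = 0.2532
R_eff = 1/U_eff = 3.949 m²·K/W

3.95 m²·K/W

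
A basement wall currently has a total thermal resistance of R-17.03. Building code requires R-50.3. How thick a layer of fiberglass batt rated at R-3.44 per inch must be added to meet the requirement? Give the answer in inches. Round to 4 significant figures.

ΔR = 50.3 − 17.03 = 33.27 ft²·°F·h/BTU
L = ΔR / (R/in) = 33.27/3.44 = 9.6715 in

9.672 in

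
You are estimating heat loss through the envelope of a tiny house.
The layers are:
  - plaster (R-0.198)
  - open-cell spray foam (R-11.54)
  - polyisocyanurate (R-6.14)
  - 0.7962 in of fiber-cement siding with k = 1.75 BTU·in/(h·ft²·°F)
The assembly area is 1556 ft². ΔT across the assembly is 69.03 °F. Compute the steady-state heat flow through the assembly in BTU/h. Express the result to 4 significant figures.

5859 BTU/h

0.7962/1.75 = 0.45497
R_total = 0.198 + 11.54 + 6.14 + 0.45497 = 18.333 ft²·°F·h/BTU
Q = A·ΔT/R = 1556 × 69.03 / 18.333 = 5858.9 BTU/h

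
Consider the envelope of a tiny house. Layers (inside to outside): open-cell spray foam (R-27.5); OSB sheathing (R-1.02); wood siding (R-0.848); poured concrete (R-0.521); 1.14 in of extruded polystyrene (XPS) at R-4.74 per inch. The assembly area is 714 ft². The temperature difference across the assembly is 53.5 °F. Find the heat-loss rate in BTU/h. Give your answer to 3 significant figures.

1.14 × 4.74 = 5.404
R_total = 27.5 + 1.02 + 0.848 + 0.521 + 5.404 = 35.29 ft²·°F·h/BTU
Q = A·ΔT/R = 714 × 53.5 / 35.29 = 1082 BTU/h

1080 BTU/h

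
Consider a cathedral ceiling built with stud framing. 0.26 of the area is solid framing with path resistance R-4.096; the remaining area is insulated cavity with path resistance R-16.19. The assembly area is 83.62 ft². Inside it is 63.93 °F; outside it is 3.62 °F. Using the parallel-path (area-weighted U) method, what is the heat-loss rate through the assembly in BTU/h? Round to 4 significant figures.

U_eff = 0.74/16.19 + 0.26/4.096 = 0.045707 + 0.063477 = 0.10918
R_eff = 1/U_eff = 9.1589 ft²·°F·h/BTU
Q = 83.62 × (63.93 − 3.62) / 9.1589 = 550.63 BTU/h

550.6 BTU/h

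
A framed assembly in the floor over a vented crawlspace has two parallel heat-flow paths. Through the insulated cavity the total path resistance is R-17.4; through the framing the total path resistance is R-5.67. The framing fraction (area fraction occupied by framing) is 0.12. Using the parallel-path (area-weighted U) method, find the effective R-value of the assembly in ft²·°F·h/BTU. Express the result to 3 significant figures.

13.9 ft²·°F·h/BTU

U_eff = 0.88/17.4 + 0.12/5.67 = 0.05057 + 0.02116 = 0.07174
R_eff = 1/U_eff = 13.94 ft²·°F·h/BTU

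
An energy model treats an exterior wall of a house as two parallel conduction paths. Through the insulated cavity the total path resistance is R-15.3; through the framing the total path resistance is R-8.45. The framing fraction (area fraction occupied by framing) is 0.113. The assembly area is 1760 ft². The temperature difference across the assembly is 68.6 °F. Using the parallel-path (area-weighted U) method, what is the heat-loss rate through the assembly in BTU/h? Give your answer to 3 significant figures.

U_eff = 0.887/15.3 + 0.113/8.45 = 0.05797 + 0.01337 = 0.07135
R_eff = 1/U_eff = 14.02 ft²·°F·h/BTU
Q = 1760 × 68.6 / 14.02 = 8614 BTU/h

8610 BTU/h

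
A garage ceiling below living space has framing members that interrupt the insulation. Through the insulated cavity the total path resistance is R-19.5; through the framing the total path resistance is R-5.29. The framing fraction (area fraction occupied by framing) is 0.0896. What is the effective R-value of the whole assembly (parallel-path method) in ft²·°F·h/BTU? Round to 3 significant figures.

U_eff = 0.9104/19.5 + 0.0896/5.29 = 0.04669 + 0.01694 = 0.06362
R_eff = 1/U_eff = 15.72 ft²·°F·h/BTU

15.7 ft²·°F·h/BTU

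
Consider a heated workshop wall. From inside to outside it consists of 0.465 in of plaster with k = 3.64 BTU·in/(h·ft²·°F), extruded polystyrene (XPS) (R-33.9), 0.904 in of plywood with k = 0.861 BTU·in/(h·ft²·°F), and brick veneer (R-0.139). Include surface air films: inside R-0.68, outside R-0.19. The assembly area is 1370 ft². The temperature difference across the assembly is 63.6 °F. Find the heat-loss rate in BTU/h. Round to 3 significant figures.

0.465/3.64 = 0.1277
0.904/0.861 = 1.05
R_total = 0.68 + 0.1277 + 33.9 + 1.05 + 0.139 + 0.19 = 36.09 ft²·°F·h/BTU
Q = A·ΔT/R = 1370 × 63.6 / 36.09 = 2415 BTU/h

2410 BTU/h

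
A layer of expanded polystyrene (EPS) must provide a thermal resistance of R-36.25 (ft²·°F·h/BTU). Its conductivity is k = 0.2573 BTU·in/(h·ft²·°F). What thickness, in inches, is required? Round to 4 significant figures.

L = R × k = 36.25 × 0.2573 = 9.3271 in

9.327 in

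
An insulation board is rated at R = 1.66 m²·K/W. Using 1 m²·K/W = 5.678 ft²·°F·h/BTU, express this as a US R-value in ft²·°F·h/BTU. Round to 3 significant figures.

R_US = 1.66 × 5.678 = 9.425

9.43 ft²·°F·h/BTU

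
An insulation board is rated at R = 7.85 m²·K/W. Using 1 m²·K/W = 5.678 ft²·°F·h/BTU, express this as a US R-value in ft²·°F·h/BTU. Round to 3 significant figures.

44.6 ft²·°F·h/BTU

R_US = 7.85 × 5.678 = 44.57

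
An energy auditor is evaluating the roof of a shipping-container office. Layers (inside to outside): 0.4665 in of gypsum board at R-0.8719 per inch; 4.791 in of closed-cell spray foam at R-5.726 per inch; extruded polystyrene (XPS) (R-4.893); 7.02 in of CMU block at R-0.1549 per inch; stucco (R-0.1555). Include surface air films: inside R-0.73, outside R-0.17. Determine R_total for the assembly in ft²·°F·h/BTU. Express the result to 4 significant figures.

34.88 ft²·°F·h/BTU

0.4665 × 0.8719 = 0.40674
4.791 × 5.726 = 27.433
7.02 × 0.1549 = 1.0874
R_total = 0.73 + 0.40674 + 27.433 + 4.893 + 1.0874 + 0.1555 + 0.17 = 34.876 ft²·°F·h/BTU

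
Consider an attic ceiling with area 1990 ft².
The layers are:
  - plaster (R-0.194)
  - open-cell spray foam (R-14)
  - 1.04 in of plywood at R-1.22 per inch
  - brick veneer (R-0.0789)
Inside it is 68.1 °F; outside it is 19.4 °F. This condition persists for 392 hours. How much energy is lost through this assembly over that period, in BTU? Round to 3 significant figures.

1.04 × 1.22 = 1.269
R_total = 0.194 + 14 + 1.269 + 0.0789 = 15.54 ft²·°F·h/BTU
Q = 1990 × (68.1 − 19.4) / 15.54 = 6236 BTU/h
E = 6236 × 392 = 2444000 BTU

2440000 BTU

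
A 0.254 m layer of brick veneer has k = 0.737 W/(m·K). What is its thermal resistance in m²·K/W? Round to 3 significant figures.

0.345 m²·K/W

R = L/k = 0.254/0.737 = 0.3446 m²·K/W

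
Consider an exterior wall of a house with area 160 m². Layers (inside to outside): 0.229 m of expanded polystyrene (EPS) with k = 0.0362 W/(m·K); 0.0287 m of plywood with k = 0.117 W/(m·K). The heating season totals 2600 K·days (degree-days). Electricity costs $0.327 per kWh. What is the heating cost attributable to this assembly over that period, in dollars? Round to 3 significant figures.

0.229/0.0362 = 6.326
0.0287/0.117 = 0.2453
R_total = 6.326 + 0.2453 = 6.571 m²·K/W
E = A × HDD × 24 / R / 1000 = 160 × 2600 × 24 / 6.571 / 1000 = 1519 kWh
Cost = 1519 × 0.327 = $496.8

497 dollars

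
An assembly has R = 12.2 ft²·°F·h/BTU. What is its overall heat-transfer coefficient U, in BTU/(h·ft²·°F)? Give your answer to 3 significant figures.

0.0820 BTU/(h·ft²·°F)

U = 1/R = 1/12.2 = 0.08197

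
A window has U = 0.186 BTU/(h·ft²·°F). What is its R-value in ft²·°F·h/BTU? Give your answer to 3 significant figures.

R = 1/U = 1/0.186 = 5.376

5.38 ft²·°F·h/BTU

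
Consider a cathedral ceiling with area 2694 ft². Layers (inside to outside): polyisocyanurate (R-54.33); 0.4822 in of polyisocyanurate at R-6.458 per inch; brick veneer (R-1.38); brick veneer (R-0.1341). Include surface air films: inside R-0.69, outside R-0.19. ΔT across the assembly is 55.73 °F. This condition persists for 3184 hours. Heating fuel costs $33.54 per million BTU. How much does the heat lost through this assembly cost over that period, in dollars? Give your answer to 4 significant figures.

0.4822 × 6.458 = 3.114
R_total = 0.69 + 54.33 + 3.114 + 1.38 + 0.1341 + 0.19 = 59.838 ft²·°F·h/BTU
Q = 2694 × 55.73 / 59.838 = 2509 BTU/h
E = 2509 × 3184 = 7988800 BTU
Cost = 7988800/10⁶ × 33.54 = $267.94

267.9 dollars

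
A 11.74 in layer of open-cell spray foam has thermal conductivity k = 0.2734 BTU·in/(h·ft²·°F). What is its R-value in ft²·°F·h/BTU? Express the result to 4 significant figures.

42.94 ft²·°F·h/BTU

R = L/k = 11.74/0.2734 = 42.941 ft²·°F·h/BTU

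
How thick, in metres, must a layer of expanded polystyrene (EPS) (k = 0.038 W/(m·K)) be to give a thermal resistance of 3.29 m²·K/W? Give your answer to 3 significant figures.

L = R·k = 3.29 × 0.038 = 0.125 m

0.125 m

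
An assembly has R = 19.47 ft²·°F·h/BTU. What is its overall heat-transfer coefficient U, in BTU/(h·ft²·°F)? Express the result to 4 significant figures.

0.05136 BTU/(h·ft²·°F)

U = 1/R = 1/19.47 = 0.051361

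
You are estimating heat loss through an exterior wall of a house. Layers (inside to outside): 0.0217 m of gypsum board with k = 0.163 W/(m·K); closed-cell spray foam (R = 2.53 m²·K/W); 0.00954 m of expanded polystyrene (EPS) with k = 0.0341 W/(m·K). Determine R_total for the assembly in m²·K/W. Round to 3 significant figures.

2.94 m²·K/W

0.0217/0.163 = 0.1331
0.00954/0.0341 = 0.2798
R_total = 0.1331 + 2.53 + 0.2798 = 2.943 m²·K/W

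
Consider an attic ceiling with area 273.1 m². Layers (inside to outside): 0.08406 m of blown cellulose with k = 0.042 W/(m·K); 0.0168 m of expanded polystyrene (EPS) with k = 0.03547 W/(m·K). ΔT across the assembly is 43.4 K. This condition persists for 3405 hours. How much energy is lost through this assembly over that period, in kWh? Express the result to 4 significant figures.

0.08406/0.042 = 2.0014
0.0168/0.03547 = 0.47364
R_total = 2.0014 + 0.47364 = 2.4751 m²·K/W
Q = 273.1 × 43.4 / 2.4751 = 4788.8 W
E = 4788.8 W × 3405 h / 1000 = 16306 kWh

16310 kWh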